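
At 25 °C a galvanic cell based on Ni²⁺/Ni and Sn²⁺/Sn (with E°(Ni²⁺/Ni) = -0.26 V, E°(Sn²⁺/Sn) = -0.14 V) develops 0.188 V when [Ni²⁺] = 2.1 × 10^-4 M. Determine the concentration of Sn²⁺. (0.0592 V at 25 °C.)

0.042 M

From the Nernst equation, log Q = n(E° − E)/0.0592 = 2(0.12 − 0.188)/0.0592 = -2.297, so Q = 0.00504.
With Q = [Ni²⁺]/[Sn²⁺] and the known concentrations, [Sn²⁺] in the denominator gives [Sn²⁺] = 0.042 M.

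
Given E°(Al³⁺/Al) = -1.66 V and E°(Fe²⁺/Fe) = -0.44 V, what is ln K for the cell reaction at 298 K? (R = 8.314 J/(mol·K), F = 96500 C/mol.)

ln K = 285.1

E°_cell = -0.44 − (-1.66) = 1.22 V, with n = 6 electrons transferred.
At equilibrium E = 0, so the Nernst equation gives ln K = nFE°/RT = (6)(96500)(1.22)/((8.314)(298)) = 285.11.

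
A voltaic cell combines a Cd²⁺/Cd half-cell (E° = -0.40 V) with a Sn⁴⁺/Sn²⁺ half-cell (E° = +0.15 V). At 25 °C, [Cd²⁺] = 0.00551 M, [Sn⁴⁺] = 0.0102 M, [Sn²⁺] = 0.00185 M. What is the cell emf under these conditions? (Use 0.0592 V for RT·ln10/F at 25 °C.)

The Sn⁴⁺/Sn²⁺ couple has the higher reduction potential and acts as the cathode, so E°_cell = +0.15 − (-0.40) = 0.55 V.
Balancing electrons gives n = 2; the reaction quotient is Q = [Cd²⁺]·[Sn²⁺]/[Sn⁴⁺] = 9.99 × 10^-4.
At 25 °C, E = E° − (0.0592/n) log Q = 0.55 − (0.0592/2)(-3.000) = 0.550 + 0.089 = 0.639 V.

0.639 V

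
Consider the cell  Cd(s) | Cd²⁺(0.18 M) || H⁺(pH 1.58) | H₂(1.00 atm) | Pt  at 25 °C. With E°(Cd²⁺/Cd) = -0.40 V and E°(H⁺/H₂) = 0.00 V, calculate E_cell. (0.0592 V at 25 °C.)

The hydrogen couple is the cathode, so E°_cell = 0.40 V; n = 2.
[H⁺] = 10^(−1.58) = 0.026 M, and Q = [Cd²⁺]·P(H₂) / [H⁺]^2 = 260.
E = E° − (0.0592/2) log Q = 0.40 − (0.0592/2)(2.415) = 0.329 V.

0.33 V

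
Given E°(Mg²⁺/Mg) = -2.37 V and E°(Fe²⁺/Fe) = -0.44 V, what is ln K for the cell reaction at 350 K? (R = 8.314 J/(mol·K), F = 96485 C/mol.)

ln K = 128.0

E°_cell = -0.44 − (-2.37) = 1.93 V, with n = 2 electrons transferred.
At equilibrium E = 0, so the Nernst equation gives ln K = nFE°/RT = (2)(96485)(1.93)/((8.314)(350)) = 127.99.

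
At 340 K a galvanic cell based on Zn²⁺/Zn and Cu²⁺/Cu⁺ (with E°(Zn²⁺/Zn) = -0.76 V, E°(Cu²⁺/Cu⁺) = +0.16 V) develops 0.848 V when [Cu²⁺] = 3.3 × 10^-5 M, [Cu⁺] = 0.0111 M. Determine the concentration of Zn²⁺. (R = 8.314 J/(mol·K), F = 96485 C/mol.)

0.0012 M

From the Nernst equation, ln Q = nF(E° − E)/RT = 2×96485×(0.92 − 0.848)/(8.314×340) = 4.915, so Q = 136.
With Q = [Zn²⁺]·[Cu⁺]^2/[Cu²⁺]^2 and the known concentrations, [Zn²⁺] in the numerator gives [Zn²⁺] = 0.0012 M.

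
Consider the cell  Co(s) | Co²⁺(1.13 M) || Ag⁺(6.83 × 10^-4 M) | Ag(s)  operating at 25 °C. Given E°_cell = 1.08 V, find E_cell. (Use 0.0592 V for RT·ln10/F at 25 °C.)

0.891 V

Balancing electrons gives n = 2; the reaction quotient is Q = [Co²⁺]/[Ag⁺]^2 = 2.42 × 10^6.
At 25 °C, E = E° − (0.0592/n) log Q = 1.08 − (0.0592/2)(6.384) = 1.080 − 0.189 = 0.891 V.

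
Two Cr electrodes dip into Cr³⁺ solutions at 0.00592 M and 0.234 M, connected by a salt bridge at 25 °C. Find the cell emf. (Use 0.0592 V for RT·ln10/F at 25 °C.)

0.032 V

Both half-cells are Cr³⁺/Cr, so E°_cell = 0. The concentrated side is the cathode; the cell reaction moves Cr³⁺ from high to low concentration with n = 3.
Q = [Cr³⁺]_dilute/[Cr³⁺]_conc = 0.00592/0.234 = 0.0253.
E = 0 − (0.0592/3) log Q = −(0.0592/3)(-1.597) = 0.0315 V.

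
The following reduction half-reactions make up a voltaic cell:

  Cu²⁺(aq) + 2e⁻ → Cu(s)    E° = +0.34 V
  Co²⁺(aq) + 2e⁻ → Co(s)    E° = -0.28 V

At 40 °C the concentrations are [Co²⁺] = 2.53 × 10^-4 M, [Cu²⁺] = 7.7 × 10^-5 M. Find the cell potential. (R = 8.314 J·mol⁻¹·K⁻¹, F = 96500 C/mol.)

The Cu²⁺/Cu couple has the higher reduction potential and acts as the cathode, so E°_cell = +0.34 − (-0.28) = 0.62 V.
Balancing electrons gives n = 2; the reaction quotient is Q = [Co²⁺]/[Cu²⁺] = 3.29.
E = E° − (RT/nF) ln Q = 0.62 − (8.314×313)/(2×96500) × (1.190) = 0.620 − 0.016 = 0.604 V.

0.604 V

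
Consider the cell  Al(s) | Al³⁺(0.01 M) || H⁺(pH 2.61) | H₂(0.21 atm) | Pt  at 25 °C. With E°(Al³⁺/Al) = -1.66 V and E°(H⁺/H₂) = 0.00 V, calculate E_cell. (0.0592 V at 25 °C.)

1.57 V

The hydrogen couple is the cathode, so E°_cell = 1.66 V; n = 6.
[H⁺] = 10^(−2.61) = 0.0025 M, and Q = [Al³⁺]^2·P(H₂)^3 / [H⁺]^6 = 4.23 × 10^9.
E = E° − (0.0592/6) log Q = 1.66 − (0.0592/6)(9.627) = 1.565 V.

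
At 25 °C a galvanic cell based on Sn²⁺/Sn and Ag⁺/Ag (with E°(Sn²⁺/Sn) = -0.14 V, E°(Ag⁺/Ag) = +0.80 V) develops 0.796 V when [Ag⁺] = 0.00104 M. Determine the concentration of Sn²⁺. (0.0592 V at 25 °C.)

From the Nernst equation, log Q = n(E° − E)/0.0592 = 2(0.94 − 0.796)/0.0592 = 4.865, so Q = 7.33 × 10^4.
With Q = [Sn²⁺]/[Ag⁺]^2 and the known concentrations, [Sn²⁺] in the numerator gives [Sn²⁺] = 0.079 M.

0.079 M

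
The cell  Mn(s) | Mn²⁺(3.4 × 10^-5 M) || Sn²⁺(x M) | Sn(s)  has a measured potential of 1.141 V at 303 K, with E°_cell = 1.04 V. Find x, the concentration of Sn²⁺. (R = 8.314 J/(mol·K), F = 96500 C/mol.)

0.078 M

From the Nernst equation, ln Q = nF(E° − E)/RT = 2×96500×(1.04 − 1.141)/(8.314×303) = -7.738, so Q = 4.36 × 10^-4.
With Q = [Mn²⁺]/[Sn²⁺] and the known concentrations, [Sn²⁺] in the denominator gives [Sn²⁺] = 0.078 M.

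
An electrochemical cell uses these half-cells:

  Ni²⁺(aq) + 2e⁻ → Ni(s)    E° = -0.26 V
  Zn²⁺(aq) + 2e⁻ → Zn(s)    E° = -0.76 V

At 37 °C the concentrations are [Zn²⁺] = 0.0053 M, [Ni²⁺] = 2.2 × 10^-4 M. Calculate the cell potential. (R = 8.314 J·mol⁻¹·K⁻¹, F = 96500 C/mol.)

0.458 V

The Ni²⁺/Ni couple has the higher reduction potential and acts as the cathode, so E°_cell = -0.26 − (-0.76) = 0.50 V.
Balancing electrons gives n = 2; the reaction quotient is Q = [Zn²⁺]/[Ni²⁺] = 24.1.
E = E° − (RT/nF) ln Q = 0.50 − (8.314×310)/(2×96500) × (3.182) = 0.500 − 0.042 = 0.458 V.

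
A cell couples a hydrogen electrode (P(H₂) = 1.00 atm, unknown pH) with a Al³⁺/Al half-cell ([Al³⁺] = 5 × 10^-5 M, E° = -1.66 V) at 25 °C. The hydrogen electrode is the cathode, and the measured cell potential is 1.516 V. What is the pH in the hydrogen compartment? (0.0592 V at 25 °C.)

E°_cell = 1.66 V and n = 6.
log Q = n(E° − E)/0.0592 = 6×(1.66 − 1.516)/0.0592 = 14.595.
With Q = [Al³⁺]^2·P(H₂)^3 / [H⁺]^6, solving for [H⁺] gives log[H⁺] = -3.866, so pH = 3.87.

pH = 3.87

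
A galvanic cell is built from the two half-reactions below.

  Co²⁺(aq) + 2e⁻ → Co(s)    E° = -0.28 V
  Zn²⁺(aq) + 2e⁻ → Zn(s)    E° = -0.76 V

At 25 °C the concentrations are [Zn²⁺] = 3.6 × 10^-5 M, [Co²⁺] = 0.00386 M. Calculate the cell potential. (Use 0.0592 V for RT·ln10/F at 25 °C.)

The Co²⁺/Co couple has the higher reduction potential and acts as the cathode, so E°_cell = -0.28 − (-0.76) = 0.48 V.
Balancing electrons gives n = 2; the reaction quotient is Q = [Zn²⁺]/[Co²⁺] = 0.00933.
At 25 °C, E = E° − (0.0592/n) log Q = 0.48 − (0.0592/2)(-2.030) = 0.480 + 0.060 = 0.540 V.

0.540 V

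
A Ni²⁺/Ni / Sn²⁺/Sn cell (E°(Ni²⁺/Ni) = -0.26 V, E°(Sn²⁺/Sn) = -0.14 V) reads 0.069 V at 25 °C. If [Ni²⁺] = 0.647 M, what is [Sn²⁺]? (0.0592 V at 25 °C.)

From the Nernst equation, log Q = n(E° − E)/0.0592 = 2(0.12 − 0.069)/0.0592 = 1.723, so Q = 52.8.
With Q = [Ni²⁺]/[Sn²⁺] and the known concentrations, [Sn²⁺] in the denominator gives [Sn²⁺] = 0.012 M.

0.012 M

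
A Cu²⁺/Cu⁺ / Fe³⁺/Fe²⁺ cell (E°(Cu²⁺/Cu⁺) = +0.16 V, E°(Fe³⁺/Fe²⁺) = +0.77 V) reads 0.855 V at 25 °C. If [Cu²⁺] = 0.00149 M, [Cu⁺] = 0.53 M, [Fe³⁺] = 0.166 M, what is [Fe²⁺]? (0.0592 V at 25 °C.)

0.0043 M

From the Nernst equation, log Q = n(E° − E)/0.0592 = 1(0.61 − 0.855)/0.0592 = -4.139, so Q = 7.27 × 10^-5.
With Q = [Cu²⁺]·[Fe²⁺]/([Cu⁺]·[Fe³⁺]) and the known concentrations, [Fe²⁺] in the numerator gives [Fe²⁺] = 0.0043 M.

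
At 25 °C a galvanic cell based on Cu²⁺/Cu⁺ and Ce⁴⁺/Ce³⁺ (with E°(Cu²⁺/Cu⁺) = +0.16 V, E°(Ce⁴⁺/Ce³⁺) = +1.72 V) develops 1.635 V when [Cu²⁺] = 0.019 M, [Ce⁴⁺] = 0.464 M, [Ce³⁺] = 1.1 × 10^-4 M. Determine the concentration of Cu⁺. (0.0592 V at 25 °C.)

From the Nernst equation, log Q = n(E° − E)/0.0592 = 1(1.56 − 1.635)/0.0592 = -1.267, so Q = 0.0541.
With Q = [Cu²⁺]·[Ce³⁺]/([Cu⁺]·[Ce⁴⁺]) and the known concentrations, [Cu⁺] in the denominator gives [Cu⁺] = 8.3 × 10^-5 M.

8.3 × 10^-5 M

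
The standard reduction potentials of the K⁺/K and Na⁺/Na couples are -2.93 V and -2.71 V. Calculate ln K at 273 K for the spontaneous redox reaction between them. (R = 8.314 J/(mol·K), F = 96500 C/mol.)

E°_cell = -2.71 − (-2.93) = 0.22 V, with n = 1 electron transferred.
At equilibrium E = 0, so the Nernst equation gives ln K = nFE°/RT = (1)(96500)(0.22)/((8.314)(273)) = 9.35.

ln K = 9.4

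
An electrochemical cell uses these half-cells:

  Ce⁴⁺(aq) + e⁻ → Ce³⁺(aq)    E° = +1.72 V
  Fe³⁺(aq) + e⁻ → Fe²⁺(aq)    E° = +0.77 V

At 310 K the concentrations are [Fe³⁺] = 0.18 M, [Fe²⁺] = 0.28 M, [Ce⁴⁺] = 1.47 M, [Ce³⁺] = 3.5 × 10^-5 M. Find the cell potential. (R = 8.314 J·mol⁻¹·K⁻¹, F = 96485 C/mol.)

1.25 V

The Ce⁴⁺/Ce³⁺ couple has the higher reduction potential and acts as the cathode, so E°_cell = +1.72 − (+0.77) = 0.95 V.
Balancing electrons gives n = 1; the reaction quotient is Q = [Fe³⁺]·[Ce³⁺]/([Fe²⁺]·[Ce⁴⁺]) = 1.53 × 10^-5.
E = E° − (RT/nF) ln Q = 0.95 − (8.314×310)/(1×96485) × (-11.087) = 0.950 + 0.296 = 1.246 V.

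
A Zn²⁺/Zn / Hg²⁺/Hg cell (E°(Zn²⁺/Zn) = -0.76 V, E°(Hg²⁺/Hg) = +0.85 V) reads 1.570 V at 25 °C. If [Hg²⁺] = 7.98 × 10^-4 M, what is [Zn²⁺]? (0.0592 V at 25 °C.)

From the Nernst equation, log Q = n(E° − E)/0.0592 = 2(1.61 − 1.570)/0.0592 = 1.351, so Q = 22.5.
With Q = [Zn²⁺]/[Hg²⁺] and the known concentrations, [Zn²⁺] in the numerator gives [Zn²⁺] = 0.018 M.

0.018 M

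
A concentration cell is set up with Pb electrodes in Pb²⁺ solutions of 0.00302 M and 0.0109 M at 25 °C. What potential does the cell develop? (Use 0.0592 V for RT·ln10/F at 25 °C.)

Both half-cells are Pb²⁺/Pb, so E°_cell = 0. The concentrated side is the cathode; the cell reaction moves Pb²⁺ from high to low concentration with n = 2.
Q = [Pb²⁺]_dilute/[Pb²⁺]_conc = 0.00302/0.0109 = 0.277.
E = 0 − (0.0592/2) log Q = −(0.0592/2)(-0.557) = 0.0165 V.

0.016 V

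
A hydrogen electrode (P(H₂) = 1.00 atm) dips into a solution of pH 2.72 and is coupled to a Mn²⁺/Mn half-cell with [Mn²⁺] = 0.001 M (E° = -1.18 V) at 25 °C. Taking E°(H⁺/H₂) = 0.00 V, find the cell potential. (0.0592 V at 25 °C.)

The hydrogen couple is the cathode, so E°_cell = 1.18 V; n = 2.
[H⁺] = 10^(−2.72) = 0.0019 M, and Q = [Mn²⁺]·P(H₂) / [H⁺]^2 = 275.
E = E° − (0.0592/2) log Q = 1.18 − (0.0592/2)(2.440) = 1.108 V.

1.11 V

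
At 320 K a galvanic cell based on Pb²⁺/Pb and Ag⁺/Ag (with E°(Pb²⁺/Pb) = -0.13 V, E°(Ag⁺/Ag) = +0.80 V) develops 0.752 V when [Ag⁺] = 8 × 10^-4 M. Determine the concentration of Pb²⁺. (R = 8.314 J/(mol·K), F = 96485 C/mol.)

From the Nernst equation, ln Q = nF(E° − E)/RT = 2×96485×(0.93 − 0.752)/(8.314×320) = 12.911, so Q = 4.05 × 10^5.
With Q = [Pb²⁺]/[Ag⁺]^2 and the known concentrations, [Pb²⁺] in the numerator gives [Pb²⁺] = 0.26 M.

0.26 M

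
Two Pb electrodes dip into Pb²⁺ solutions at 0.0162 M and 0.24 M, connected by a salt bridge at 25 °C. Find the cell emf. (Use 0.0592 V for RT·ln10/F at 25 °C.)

Both half-cells are Pb²⁺/Pb, so E°_cell = 0. The concentrated side is the cathode; the cell reaction moves Pb²⁺ from high to low concentration with n = 2.
Q = [Pb²⁺]_dilute/[Pb²⁺]_conc = 0.0162/0.24 = 0.0675.
E = 0 − (0.0592/2) log Q = −(0.0592/2)(-1.171) = 0.0347 V.

0.035 V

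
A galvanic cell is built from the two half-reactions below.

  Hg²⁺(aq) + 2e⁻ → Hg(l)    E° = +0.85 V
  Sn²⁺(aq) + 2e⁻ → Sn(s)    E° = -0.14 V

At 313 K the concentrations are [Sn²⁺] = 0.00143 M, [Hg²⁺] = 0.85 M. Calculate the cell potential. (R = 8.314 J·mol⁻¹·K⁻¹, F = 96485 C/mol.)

1.08 V

The Hg²⁺/Hg couple has the higher reduction potential and acts as the cathode, so E°_cell = +0.85 − (-0.14) = 0.99 V.
Balancing electrons gives n = 2; the reaction quotient is Q = [Sn²⁺]/[Hg²⁺] = 0.00168.
E = E° − (RT/nF) ln Q = 0.99 − (8.314×313)/(2×96485) × (-6.388) = 0.990 + 0.086 = 1.076 V.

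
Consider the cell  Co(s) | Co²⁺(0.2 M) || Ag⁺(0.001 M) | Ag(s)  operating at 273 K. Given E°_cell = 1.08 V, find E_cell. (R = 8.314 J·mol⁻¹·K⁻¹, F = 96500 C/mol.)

0.936 V

Balancing electrons gives n = 2; the reaction quotient is Q = [Co²⁺]/[Ag⁺]^2 = 2 × 10^5.
E = E° − (RT/nF) ln Q = 1.08 − (8.314×273)/(2×96500) × (12.206) = 1.080 − 0.144 = 0.936 V.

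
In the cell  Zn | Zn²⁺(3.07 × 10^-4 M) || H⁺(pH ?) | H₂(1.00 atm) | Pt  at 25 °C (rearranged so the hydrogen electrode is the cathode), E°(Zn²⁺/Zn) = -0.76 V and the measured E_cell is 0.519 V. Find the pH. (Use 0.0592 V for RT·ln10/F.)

E°_cell = 0.76 V and n = 2.
log Q = n(E° − E)/0.0592 = 2×(0.76 − 0.519)/0.0592 = 8.142.
With Q = [Zn²⁺]·P(H₂) / [H⁺]^2, solving for [H⁺] gives log[H⁺] = -5.827, so pH = 5.83.

pH = 5.83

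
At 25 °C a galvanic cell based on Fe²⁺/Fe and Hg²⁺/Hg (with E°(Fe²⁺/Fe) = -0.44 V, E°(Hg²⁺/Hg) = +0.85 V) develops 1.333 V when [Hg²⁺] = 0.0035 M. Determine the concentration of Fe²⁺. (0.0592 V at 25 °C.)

From the Nernst equation, log Q = n(E° − E)/0.0592 = 2(1.29 − 1.333)/0.0592 = -1.453, so Q = 0.0353.
With Q = [Fe²⁺]/[Hg²⁺] and the known concentrations, [Fe²⁺] in the numerator gives [Fe²⁺] = 1.2 × 10^-4 M.

1.2 × 10^-4 M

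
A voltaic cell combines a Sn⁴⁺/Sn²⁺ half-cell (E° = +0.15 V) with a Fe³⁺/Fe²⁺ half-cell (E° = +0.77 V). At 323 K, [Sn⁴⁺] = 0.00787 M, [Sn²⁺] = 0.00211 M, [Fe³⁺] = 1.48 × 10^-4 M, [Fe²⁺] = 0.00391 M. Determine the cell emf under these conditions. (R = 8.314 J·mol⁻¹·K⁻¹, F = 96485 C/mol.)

The Fe³⁺/Fe²⁺ couple has the higher reduction potential and acts as the cathode, so E°_cell = +0.77 − (+0.15) = 0.62 V.
Balancing electrons gives n = 2; the reaction quotient is Q = [Sn⁴⁺]·[Fe²⁺]^2/([Sn²⁺]·[Fe³⁺]^2) = 2600.
E = E° − (RT/nF) ln Q = 0.62 − (8.314×323)/(2×96485) × (7.865) = 0.620 − 0.109 = 0.511 V.

0.511 V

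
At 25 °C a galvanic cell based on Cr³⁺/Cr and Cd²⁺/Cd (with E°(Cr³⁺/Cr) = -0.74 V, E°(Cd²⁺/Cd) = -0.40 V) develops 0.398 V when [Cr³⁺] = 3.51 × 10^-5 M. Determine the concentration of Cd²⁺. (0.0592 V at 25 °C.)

From the Nernst equation, log Q = n(E° − E)/0.0592 = 6(0.34 − 0.398)/0.0592 = -5.878, so Q = 1.32 × 10^-6.
With Q = [Cr³⁺]^2/[Cd²⁺]^3 and the known concentrations, [Cd²⁺]^3 in the denominator gives [Cd²⁺] = 0.098 M.

0.098 M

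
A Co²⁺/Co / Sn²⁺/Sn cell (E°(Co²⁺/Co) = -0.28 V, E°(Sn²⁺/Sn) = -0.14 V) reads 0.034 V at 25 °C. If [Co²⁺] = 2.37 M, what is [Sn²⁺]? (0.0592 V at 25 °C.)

6.2 × 10^-4 M

From the Nernst equation, log Q = n(E° − E)/0.0592 = 2(0.14 − 0.034)/0.0592 = 3.581, so Q = 3810.
With Q = [Co²⁺]/[Sn²⁺] and the known concentrations, [Sn²⁺] in the denominator gives [Sn²⁺] = 6.2 × 10^-4 M.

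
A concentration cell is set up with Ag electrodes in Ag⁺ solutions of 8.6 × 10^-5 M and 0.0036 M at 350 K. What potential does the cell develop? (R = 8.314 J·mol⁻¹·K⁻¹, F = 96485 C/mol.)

0.11 V

Both half-cells are Ag⁺/Ag, so E°_cell = 0. The concentrated side is the cathode; the cell reaction moves Ag⁺ from high to low concentration with n = 1.
Q = [Ag⁺]_dilute/[Ag⁺]_conc = 8.6 × 10^-5/0.0036 = 0.0239.
E = 0 − (RT/nF) ln Q = −((8.314×350)/(1×96485))(-3.734) = 0.1126 V.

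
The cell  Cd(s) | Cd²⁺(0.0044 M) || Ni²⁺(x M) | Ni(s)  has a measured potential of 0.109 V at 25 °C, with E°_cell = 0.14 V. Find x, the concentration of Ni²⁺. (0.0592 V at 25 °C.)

From the Nernst equation, log Q = n(E° − E)/0.0592 = 2(0.14 − 0.109)/0.0592 = 1.047, so Q = 11.2.
With Q = [Cd²⁺]/[Ni²⁺] and the known concentrations, [Ni²⁺] in the denominator gives [Ni²⁺] = 3.9 × 10^-4 M.

3.9 × 10^-4 M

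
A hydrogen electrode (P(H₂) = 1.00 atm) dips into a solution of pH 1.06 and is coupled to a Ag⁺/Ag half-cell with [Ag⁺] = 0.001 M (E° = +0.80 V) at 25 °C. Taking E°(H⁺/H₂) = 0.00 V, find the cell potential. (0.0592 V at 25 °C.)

The Ag⁺/Ag couple is the cathode, so E°_cell = 0.80 V; n = 2.
[H⁺] = 10^(−1.06) = 0.087 M, and Q = [H⁺]^2 / ([Ag⁺]^2·P(H₂)) = 7590.
E = E° − (0.0592/2) log Q = 0.80 − (0.0592/2)(3.880) = 0.685 V.

0.69 V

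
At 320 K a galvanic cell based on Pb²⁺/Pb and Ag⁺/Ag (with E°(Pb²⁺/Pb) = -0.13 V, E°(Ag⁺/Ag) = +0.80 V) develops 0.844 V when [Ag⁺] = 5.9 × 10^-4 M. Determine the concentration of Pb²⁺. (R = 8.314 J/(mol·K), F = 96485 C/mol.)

From the Nernst equation, ln Q = nF(E° − E)/RT = 2×96485×(0.93 − 0.844)/(8.314×320) = 6.238, so Q = 512.
With Q = [Pb²⁺]/[Ag⁺]^2 and the known concentrations, [Pb²⁺] in the numerator gives [Pb²⁺] = 1.8 × 10^-4 M.

1.8 × 10^-4 M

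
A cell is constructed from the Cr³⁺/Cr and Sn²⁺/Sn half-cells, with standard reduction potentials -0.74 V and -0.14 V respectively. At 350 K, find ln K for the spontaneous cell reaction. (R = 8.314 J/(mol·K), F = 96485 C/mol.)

E°_cell = -0.14 − (-0.74) = 0.60 V, with n = 6 electrons transferred.
At equilibrium E = 0, so the Nernst equation gives ln K = nFE°/RT = (6)(96485)(0.60)/((8.314)(350)) = 119.37.

ln K = 119.4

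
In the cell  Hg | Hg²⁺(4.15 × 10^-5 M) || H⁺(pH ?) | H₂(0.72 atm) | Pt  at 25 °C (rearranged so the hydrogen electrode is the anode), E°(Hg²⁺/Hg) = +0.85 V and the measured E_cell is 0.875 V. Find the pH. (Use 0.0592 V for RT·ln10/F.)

pH = 2.68

E°_cell = 0.85 V and n = 2.
log Q = n(E° − E)/0.0592 = 2×(0.85 − 0.875)/0.0592 = -0.845.
With Q = [H⁺]^2 / ([Hg²⁺]·P(H₂)), solving for [H⁺] gives log[H⁺] = -2.685, so pH = 2.68.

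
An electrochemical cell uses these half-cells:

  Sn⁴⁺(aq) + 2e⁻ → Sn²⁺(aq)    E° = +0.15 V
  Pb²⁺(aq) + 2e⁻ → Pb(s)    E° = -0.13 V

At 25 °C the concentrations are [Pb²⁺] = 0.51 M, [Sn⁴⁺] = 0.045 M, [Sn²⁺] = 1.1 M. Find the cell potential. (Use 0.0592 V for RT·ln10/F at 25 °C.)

The Sn⁴⁺/Sn²⁺ couple has the higher reduction potential and acts as the cathode, so E°_cell = +0.15 − (-0.13) = 0.28 V.
Balancing electrons gives n = 2; the reaction quotient is Q = [Pb²⁺]·[Sn²⁺]/[Sn⁴⁺] = 12.5.
At 25 °C, E = E° − (0.0592/n) log Q = 0.28 − (0.0592/2)(1.096) = 0.280 − 0.032 = 0.248 V.

0.248 V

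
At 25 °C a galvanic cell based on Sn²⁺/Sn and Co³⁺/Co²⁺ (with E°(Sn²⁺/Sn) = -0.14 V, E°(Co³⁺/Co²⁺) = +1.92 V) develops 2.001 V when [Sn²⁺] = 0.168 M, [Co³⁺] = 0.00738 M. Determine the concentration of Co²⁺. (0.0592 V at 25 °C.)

0.18 M

From the Nernst equation, log Q = n(E° − E)/0.0592 = 2(2.06 − 2.001)/0.0592 = 1.993, so Q = 98.5.
With Q = [Sn²⁺]·[Co²⁺]^2/[Co³⁺]^2 and the known concentrations, [Co²⁺]^2 in the numerator gives [Co²⁺] = 0.18 M.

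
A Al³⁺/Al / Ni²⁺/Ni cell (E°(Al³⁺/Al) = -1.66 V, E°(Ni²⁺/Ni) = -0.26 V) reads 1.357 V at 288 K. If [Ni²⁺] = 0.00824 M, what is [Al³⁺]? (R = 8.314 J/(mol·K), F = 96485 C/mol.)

0.14 M

From the Nernst equation, ln Q = nF(E° − E)/RT = 6×96485×(1.40 − 1.357)/(8.314×288) = 10.396, so Q = 3.27 × 10^4.
With Q = [Al³⁺]^2/[Ni²⁺]^3 and the known concentrations, [Al³⁺]^2 in the numerator gives [Al³⁺] = 0.14 M.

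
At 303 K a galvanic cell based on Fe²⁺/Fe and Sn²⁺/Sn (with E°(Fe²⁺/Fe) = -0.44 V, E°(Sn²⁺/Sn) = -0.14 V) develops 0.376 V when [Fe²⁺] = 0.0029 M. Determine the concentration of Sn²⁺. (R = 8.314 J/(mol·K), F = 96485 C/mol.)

From the Nernst equation, ln Q = nF(E° − E)/RT = 2×96485×(0.30 − 0.376)/(8.314×303) = -5.822, so Q = 0.00296.
With Q = [Fe²⁺]/[Sn²⁺] and the known concentrations, [Sn²⁺] in the denominator gives [Sn²⁺] = 0.98 M.

0.98 M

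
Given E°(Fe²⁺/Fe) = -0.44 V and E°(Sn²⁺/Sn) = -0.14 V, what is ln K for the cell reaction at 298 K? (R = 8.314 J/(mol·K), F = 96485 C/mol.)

ln K = 23.4

E°_cell = -0.14 − (-0.44) = 0.30 V, with n = 2 electrons transferred.
At equilibrium E = 0, so the Nernst equation gives ln K = nFE°/RT = (2)(96485)(0.30)/((8.314)(298)) = 23.37.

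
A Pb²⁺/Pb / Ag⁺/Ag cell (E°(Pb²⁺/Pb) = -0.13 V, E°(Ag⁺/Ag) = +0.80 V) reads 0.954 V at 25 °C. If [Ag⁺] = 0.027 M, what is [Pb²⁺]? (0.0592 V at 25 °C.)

From the Nernst equation, log Q = n(E° − E)/0.0592 = 2(0.93 − 0.954)/0.0592 = -0.811, so Q = 0.155.
With Q = [Pb²⁺]/[Ag⁺]^2 and the known concentrations, [Pb²⁺] in the numerator gives [Pb²⁺] = 1.1 × 10^-4 M.

1.1 × 10^-4 M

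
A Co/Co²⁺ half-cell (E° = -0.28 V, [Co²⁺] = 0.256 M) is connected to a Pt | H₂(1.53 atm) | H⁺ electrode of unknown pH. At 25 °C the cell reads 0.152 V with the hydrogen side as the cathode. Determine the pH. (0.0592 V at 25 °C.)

E°_cell = 0.28 V and n = 2.
log Q = n(E° − E)/0.0592 = 2×(0.28 − 0.152)/0.0592 = 4.324.
With Q = [Co²⁺]·P(H₂) / [H⁺]^2, solving for [H⁺] gives log[H⁺] = -2.366, so pH = 2.37.

pH = 2.37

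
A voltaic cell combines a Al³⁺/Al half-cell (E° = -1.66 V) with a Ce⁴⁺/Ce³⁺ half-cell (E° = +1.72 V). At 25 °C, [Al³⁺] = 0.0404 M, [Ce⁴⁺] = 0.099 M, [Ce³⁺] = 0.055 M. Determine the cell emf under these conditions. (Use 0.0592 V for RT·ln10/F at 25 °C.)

3.42 V

The Ce⁴⁺/Ce³⁺ couple has the higher reduction potential and acts as the cathode, so E°_cell = +1.72 − (-1.66) = 3.38 V.
Balancing electrons gives n = 3; the reaction quotient is Q = [Al³⁺]·[Ce³⁺]^3/[Ce⁴⁺]^3 = 0.00693.
At 25 °C, E = E° − (0.0592/n) log Q = 3.38 − (0.0592/3)(-2.159) = 3.380 + 0.043 = 3.423 V.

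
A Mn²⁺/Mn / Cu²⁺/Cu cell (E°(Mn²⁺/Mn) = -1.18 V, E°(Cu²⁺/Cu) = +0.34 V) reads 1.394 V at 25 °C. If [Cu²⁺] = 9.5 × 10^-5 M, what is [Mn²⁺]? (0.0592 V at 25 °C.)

From the Nernst equation, log Q = n(E° − E)/0.0592 = 2(1.52 − 1.394)/0.0592 = 4.257, so Q = 1.81 × 10^4.
With Q = [Mn²⁺]/[Cu²⁺] and the known concentrations, [Mn²⁺] in the numerator gives [Mn²⁺] = 1.7 M.

1.7 M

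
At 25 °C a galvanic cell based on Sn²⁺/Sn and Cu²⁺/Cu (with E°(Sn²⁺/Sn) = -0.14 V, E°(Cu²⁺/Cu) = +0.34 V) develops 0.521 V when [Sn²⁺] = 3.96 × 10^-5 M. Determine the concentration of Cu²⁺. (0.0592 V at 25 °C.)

9.6 × 10^-4 M

From the Nernst equation, log Q = n(E° − E)/0.0592 = 2(0.48 − 0.521)/0.0592 = -1.385, so Q = 0.0412.
With Q = [Sn²⁺]/[Cu²⁺] and the known concentrations, [Cu²⁺] in the denominator gives [Cu²⁺] = 9.6 × 10^-4 M.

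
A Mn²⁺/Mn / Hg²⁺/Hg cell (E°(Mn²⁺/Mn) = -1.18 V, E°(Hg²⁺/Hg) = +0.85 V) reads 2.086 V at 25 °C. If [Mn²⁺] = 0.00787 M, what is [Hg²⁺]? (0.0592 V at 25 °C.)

From the Nernst equation, log Q = n(E° − E)/0.0592 = 2(2.03 − 2.086)/0.0592 = -1.892, so Q = 0.0128.
With Q = [Mn²⁺]/[Hg²⁺] and the known concentrations, [Hg²⁺] in the denominator gives [Hg²⁺] = 0.61 M.

0.61 M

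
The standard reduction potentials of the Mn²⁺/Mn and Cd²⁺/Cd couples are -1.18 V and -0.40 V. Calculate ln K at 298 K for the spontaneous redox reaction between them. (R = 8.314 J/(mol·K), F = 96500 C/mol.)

E°_cell = -0.40 − (-1.18) = 0.78 V, with n = 2 electrons transferred.
At equilibrium E = 0, so the Nernst equation gives ln K = nFE°/RT = (2)(96500)(0.78)/((8.314)(298)) = 60.76.

ln K = 60.8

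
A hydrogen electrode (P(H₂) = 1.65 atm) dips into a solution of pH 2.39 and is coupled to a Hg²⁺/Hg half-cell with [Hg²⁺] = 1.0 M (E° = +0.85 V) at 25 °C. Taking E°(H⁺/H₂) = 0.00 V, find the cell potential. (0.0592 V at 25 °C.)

The Hg²⁺/Hg couple is the cathode, so E°_cell = 0.85 V; n = 2.
[H⁺] = 10^(−2.39) = 0.0041 M, and Q = [H⁺]^2 / ([Hg²⁺]·P(H₂)) = 1.01 × 10^-5.
E = E° − (0.0592/2) log Q = 0.85 − (0.0592/2)(-4.997) = 0.998 V.

1.00 V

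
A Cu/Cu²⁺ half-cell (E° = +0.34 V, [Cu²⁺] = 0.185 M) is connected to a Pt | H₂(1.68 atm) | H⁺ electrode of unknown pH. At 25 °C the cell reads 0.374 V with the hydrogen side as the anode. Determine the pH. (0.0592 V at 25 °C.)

pH = 0.83

E°_cell = 0.34 V and n = 2.
log Q = n(E° − E)/0.0592 = 2×(0.34 − 0.374)/0.0592 = -1.149.
With Q = [H⁺]^2 / ([Cu²⁺]·P(H₂)), solving for [H⁺] gives log[H⁺] = -0.828, so pH = 0.83.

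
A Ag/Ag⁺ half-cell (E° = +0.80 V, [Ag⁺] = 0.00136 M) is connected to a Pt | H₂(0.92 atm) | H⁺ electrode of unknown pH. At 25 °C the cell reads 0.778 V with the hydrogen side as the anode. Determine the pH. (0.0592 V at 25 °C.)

E°_cell = 0.80 V and n = 2.
log Q = n(E° − E)/0.0592 = 2×(0.80 − 0.778)/0.0592 = 0.743.
With Q = [H⁺]^2 / ([Ag⁺]^2·P(H₂)), solving for [H⁺] gives log[H⁺] = -2.513, so pH = 2.51.

pH = 2.51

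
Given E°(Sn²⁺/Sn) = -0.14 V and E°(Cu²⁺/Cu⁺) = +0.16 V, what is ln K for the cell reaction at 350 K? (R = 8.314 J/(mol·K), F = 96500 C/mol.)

E°_cell = +0.16 − (-0.14) = 0.30 V, with n = 2 electrons transferred.
At equilibrium E = 0, so the Nernst equation gives ln K = nFE°/RT = (2)(96500)(0.30)/((8.314)(350)) = 19.90.

ln K = 19.9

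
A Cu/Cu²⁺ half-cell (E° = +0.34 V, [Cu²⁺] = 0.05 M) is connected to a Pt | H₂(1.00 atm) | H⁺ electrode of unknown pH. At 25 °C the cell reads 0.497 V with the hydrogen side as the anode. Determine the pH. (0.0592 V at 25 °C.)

E°_cell = 0.34 V and n = 2.
log Q = n(E° − E)/0.0592 = 2×(0.34 − 0.497)/0.0592 = -5.304.
With Q = [H⁺]^2 / ([Cu²⁺]·P(H₂)), solving for [H⁺] gives log[H⁺] = -3.303, so pH = 3.30.

pH = 3.30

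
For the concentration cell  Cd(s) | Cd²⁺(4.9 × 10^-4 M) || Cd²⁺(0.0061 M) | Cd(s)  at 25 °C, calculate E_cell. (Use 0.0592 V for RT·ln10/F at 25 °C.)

0.032 V

Both half-cells are Cd²⁺/Cd, so E°_cell = 0. The concentrated side is the cathode; the cell reaction moves Cd²⁺ from high to low concentration with n = 2.
Q = [Cd²⁺]_dilute/[Cd²⁺]_conc = 4.9 × 10^-4/0.0061 = 0.0803.
E = 0 − (0.0592/2) log Q = −(0.0592/2)(-1.095) = 0.0324 V.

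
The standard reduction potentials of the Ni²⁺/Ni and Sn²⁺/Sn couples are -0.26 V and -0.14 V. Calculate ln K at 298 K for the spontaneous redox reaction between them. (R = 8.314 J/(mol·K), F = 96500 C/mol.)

E°_cell = -0.14 − (-0.26) = 0.12 V, with n = 2 electrons transferred.
At equilibrium E = 0, so the Nernst equation gives ln K = nFE°/RT = (2)(96500)(0.12)/((8.314)(298)) = 9.35.

ln K = 9.3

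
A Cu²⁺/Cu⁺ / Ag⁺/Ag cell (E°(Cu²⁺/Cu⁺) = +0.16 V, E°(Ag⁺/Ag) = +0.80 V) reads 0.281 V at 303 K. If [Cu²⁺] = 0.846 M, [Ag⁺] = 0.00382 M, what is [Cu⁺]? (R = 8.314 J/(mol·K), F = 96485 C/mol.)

From the Nernst equation, ln Q = nF(E° − E)/RT = 1×96485×(0.64 − 0.281)/(8.314×303) = 13.750, so Q = 9.37 × 10^5.
With Q = [Cu²⁺]/([Cu⁺]·[Ag⁺]) and the known concentrations, [Cu⁺] in the denominator gives [Cu⁺] = 2.4 × 10^-4 M.

2.4 × 10^-4 M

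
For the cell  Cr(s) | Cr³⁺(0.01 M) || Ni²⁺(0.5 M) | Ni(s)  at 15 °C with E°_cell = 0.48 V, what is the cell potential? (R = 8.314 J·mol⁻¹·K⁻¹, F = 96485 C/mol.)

Balancing electrons gives n = 6; the reaction quotient is Q = [Cr³⁺]^2/[Ni²⁺]^3 = 8 × 10^-4.
E = E° − (RT/nF) ln Q = 0.48 − (8.314×288)/(6×96485) × (-7.131) = 0.480 + 0.029 = 0.509 V.

0.509 V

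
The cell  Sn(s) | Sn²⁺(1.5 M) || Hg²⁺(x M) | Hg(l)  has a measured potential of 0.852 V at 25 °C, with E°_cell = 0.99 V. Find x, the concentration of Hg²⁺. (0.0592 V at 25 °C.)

3.3 × 10^-5 M

From the Nernst equation, log Q = n(E° − E)/0.0592 = 2(0.99 − 0.852)/0.0592 = 4.662, so Q = 4.59 × 10^4.
With Q = [Sn²⁺]/[Hg²⁺] and the known concentrations, [Hg²⁺] in the denominator gives [Hg²⁺] = 3.3 × 10^-5 M.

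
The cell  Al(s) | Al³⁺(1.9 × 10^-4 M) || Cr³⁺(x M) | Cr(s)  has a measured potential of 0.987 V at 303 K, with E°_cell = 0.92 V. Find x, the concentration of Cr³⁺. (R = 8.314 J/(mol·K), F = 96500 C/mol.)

From the Nernst equation, ln Q = nF(E° − E)/RT = 3×96500×(0.92 − 0.987)/(8.314×303) = -7.700, so Q = 4.53 × 10^-4.
With Q = [Al³⁺]/[Cr³⁺] and the known concentrations, [Cr³⁺] in the denominator gives [Cr³⁺] = 0.42 M.

0.42 M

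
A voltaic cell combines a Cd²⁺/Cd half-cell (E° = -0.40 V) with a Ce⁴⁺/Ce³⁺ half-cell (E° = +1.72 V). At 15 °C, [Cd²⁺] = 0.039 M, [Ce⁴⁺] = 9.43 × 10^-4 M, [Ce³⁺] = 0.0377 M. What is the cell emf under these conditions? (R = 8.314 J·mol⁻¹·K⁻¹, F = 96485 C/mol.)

The Ce⁴⁺/Ce³⁺ couple has the higher reduction potential and acts as the cathode, so E°_cell = +1.72 − (-0.40) = 2.12 V.
Balancing electrons gives n = 2; the reaction quotient is Q = [Cd²⁺]·[Ce³⁺]^2/[Ce⁴⁺]^2 = 62.3.
E = E° − (RT/nF) ln Q = 2.12 − (8.314×288)/(2×96485) × (4.133) = 2.120 − 0.051 = 2.069 V.

2.07 V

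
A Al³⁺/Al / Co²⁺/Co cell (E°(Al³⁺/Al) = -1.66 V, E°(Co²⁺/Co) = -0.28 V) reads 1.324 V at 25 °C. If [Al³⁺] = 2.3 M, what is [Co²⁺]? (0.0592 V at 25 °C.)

From the Nernst equation, log Q = n(E° − E)/0.0592 = 6(1.38 − 1.324)/0.0592 = 5.676, so Q = 4.74 × 10^5.
With Q = [Al³⁺]^2/[Co²⁺]^3 and the known concentrations, [Co²⁺]^3 in the denominator gives [Co²⁺] = 0.022 M.

0.022 M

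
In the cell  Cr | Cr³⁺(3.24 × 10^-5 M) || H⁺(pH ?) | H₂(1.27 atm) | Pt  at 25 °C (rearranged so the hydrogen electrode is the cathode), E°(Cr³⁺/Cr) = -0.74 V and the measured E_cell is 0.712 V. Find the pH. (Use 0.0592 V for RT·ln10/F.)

pH = 1.92

E°_cell = 0.74 V and n = 6.
log Q = n(E° − E)/0.0592 = 6×(0.74 − 0.712)/0.0592 = 2.838.
With Q = [Cr³⁺]^2·P(H₂)^3 / [H⁺]^6, solving for [H⁺] gives log[H⁺] = -1.918, so pH = 1.92.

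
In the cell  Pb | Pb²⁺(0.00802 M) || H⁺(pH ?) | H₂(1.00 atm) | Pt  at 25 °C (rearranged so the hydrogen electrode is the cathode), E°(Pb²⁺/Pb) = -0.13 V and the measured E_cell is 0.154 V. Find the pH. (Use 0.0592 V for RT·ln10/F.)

pH = 0.64

E°_cell = 0.13 V and n = 2.
log Q = n(E° − E)/0.0592 = 2×(0.13 − 0.154)/0.0592 = -0.811.
With Q = [Pb²⁺]·P(H₂) / [H⁺]^2, solving for [H⁺] gives log[H⁺] = -0.643, so pH = 0.64.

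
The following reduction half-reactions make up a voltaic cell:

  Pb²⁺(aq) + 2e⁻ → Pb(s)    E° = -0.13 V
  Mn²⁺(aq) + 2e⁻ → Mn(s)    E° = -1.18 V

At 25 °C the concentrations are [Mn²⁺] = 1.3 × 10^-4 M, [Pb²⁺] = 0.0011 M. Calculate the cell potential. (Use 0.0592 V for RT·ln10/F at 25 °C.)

1.08 V

The Pb²⁺/Pb couple has the higher reduction potential and acts as the cathode, so E°_cell = -0.13 − (-1.18) = 1.05 V.
Balancing electrons gives n = 2; the reaction quotient is Q = [Mn²⁺]/[Pb²⁺] = 0.118.
At 25 °C, E = E° − (0.0592/n) log Q = 1.05 − (0.0592/2)(-0.927) = 1.050 + 0.027 = 1.077 V.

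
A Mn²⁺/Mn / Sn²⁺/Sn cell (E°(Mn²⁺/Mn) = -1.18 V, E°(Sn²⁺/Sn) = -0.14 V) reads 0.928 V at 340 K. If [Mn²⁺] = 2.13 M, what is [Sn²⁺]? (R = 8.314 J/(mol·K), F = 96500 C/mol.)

0.001 M

From the Nernst equation, ln Q = nF(E° − E)/RT = 2×96500×(1.04 − 0.928)/(8.314×340) = 7.647, so Q = 2090.
With Q = [Mn²⁺]/[Sn²⁺] and the known concentrations, [Sn²⁺] in the denominator gives [Sn²⁺] = 0.001 M.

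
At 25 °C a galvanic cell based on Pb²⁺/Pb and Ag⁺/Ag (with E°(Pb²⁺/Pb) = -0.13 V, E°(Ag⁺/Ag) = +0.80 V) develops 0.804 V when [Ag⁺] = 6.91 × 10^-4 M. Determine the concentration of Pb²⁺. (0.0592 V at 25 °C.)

From the Nernst equation, log Q = n(E° − E)/0.0592 = 2(0.93 − 0.804)/0.0592 = 4.257, so Q = 1.81 × 10^4.
With Q = [Pb²⁺]/[Ag⁺]^2 and the known concentrations, [Pb²⁺] in the numerator gives [Pb²⁺] = 0.0086 M.

0.0086 M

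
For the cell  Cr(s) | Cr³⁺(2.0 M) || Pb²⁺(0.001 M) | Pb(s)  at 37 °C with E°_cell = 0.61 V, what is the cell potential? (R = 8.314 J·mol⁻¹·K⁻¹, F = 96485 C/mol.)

0.512 V

Balancing electrons gives n = 6; the reaction quotient is Q = [Cr³⁺]^2/[Pb²⁺]^3 = 4 × 10^9.
E = E° − (RT/nF) ln Q = 0.61 − (8.314×310)/(6×96485) × (22.110) = 0.610 − 0.098 = 0.512 V.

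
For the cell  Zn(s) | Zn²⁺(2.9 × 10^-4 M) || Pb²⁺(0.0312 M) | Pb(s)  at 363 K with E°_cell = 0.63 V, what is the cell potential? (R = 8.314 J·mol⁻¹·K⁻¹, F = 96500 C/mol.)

0.703 V

Balancing electrons gives n = 2; the reaction quotient is Q = [Zn²⁺]/[Pb²⁺] = 0.00929.
E = E° − (RT/nF) ln Q = 0.63 − (8.314×363)/(2×96500) × (-4.678) = 0.630 + 0.073 = 0.703 V.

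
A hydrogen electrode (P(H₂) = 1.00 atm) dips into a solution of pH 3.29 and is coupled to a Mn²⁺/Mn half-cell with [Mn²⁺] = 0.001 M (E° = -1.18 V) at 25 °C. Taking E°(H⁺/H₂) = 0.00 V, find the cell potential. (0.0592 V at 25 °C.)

The hydrogen couple is the cathode, so E°_cell = 1.18 V; n = 2.
[H⁺] = 10^(−3.29) = 5.1 × 10^-4 M, and Q = [Mn²⁺]·P(H₂) / [H⁺]^2 = 3800.
E = E° − (0.0592/2) log Q = 1.18 − (0.0592/2)(3.580) = 1.074 V.

1.07 V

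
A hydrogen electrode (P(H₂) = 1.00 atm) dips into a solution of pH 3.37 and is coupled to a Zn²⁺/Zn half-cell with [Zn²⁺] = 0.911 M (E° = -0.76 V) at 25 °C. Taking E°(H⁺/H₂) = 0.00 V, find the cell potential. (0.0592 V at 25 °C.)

0.56 V

The hydrogen couple is the cathode, so E°_cell = 0.76 V; n = 2.
[H⁺] = 10^(−3.37) = 4.3 × 10^-4 M, and Q = [Zn²⁺]·P(H₂) / [H⁺]^2 = 5.01 × 10^6.
E = E° − (0.0592/2) log Q = 0.76 − (0.0592/2)(6.700) = 0.562 V.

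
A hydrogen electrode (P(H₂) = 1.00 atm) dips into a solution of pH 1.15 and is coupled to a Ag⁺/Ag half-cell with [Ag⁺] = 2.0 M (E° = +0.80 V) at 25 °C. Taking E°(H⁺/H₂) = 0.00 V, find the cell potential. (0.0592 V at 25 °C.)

0.89 V

The Ag⁺/Ag couple is the cathode, so E°_cell = 0.80 V; n = 2.
[H⁺] = 10^(−1.15) = 0.071 M, and Q = [H⁺]^2 / ([Ag⁺]^2·P(H₂)) = 0.00125.
E = E° − (0.0592/2) log Q = 0.80 − (0.0592/2)(-2.902) = 0.886 V.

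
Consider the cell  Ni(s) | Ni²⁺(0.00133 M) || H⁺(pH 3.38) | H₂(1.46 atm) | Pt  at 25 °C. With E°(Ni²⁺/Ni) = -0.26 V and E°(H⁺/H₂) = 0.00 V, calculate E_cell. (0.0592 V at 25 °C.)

0.14 V

The hydrogen couple is the cathode, so E°_cell = 0.26 V; n = 2.
[H⁺] = 10^(−3.38) = 4.2 × 10^-4 M, and Q = [Ni²⁺]·P(H₂) / [H⁺]^2 = 1.12 × 10^4.
E = E° − (0.0592/2) log Q = 0.26 − (0.0592/2)(4.048) = 0.140 V.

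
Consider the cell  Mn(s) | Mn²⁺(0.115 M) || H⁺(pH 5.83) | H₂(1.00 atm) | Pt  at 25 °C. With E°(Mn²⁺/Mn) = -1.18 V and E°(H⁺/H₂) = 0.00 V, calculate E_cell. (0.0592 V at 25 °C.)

0.86 V

The hydrogen couple is the cathode, so E°_cell = 1.18 V; n = 2.
[H⁺] = 10^(−5.83) = 1.5 × 10^-6 M, and Q = [Mn²⁺]·P(H₂) / [H⁺]^2 = 5.26 × 10^10.
E = E° − (0.0592/2) log Q = 1.18 − (0.0592/2)(10.721) = 0.863 V.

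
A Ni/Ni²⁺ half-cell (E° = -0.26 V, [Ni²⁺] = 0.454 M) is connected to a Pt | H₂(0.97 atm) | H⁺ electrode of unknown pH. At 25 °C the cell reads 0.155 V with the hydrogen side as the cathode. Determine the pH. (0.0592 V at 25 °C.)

E°_cell = 0.26 V and n = 2.
log Q = n(E° − E)/0.0592 = 2×(0.26 − 0.155)/0.0592 = 3.547.
With Q = [Ni²⁺]·P(H₂) / [H⁺]^2, solving for [H⁺] gives log[H⁺] = -1.952, so pH = 1.95.

pH = 1.95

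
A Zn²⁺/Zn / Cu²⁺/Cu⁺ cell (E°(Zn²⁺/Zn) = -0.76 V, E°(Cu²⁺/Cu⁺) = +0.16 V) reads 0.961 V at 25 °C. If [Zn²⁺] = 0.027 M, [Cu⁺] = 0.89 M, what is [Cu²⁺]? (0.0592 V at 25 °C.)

0.72 M

From the Nernst equation, log Q = n(E° − E)/0.0592 = 2(0.92 − 0.961)/0.0592 = -1.385, so Q = 0.0412.
With Q = [Zn²⁺]·[Cu⁺]^2/[Cu²⁺]^2 and the known concentrations, [Cu²⁺]^2 in the denominator gives [Cu²⁺] = 0.72 M.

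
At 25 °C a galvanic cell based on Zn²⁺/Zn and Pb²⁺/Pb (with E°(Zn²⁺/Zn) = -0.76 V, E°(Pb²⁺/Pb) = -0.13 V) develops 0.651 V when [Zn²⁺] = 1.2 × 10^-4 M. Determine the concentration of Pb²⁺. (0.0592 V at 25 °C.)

6.1 × 10^-4 M

From the Nernst equation, log Q = n(E° − E)/0.0592 = 2(0.63 − 0.651)/0.0592 = -0.709, so Q = 0.195.
With Q = [Zn²⁺]/[Pb²⁺] and the known concentrations, [Pb²⁺] in the denominator gives [Pb²⁺] = 6.1 × 10^-4 M.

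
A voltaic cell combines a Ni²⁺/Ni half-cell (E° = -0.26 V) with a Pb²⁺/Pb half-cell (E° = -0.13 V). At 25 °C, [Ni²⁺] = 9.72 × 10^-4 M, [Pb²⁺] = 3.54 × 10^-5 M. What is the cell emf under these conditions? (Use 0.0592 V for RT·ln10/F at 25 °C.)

0.087 V

The Pb²⁺/Pb couple has the higher reduction potential and acts as the cathode, so E°_cell = -0.13 − (-0.26) = 0.13 V.
Balancing electrons gives n = 2; the reaction quotient is Q = [Ni²⁺]/[Pb²⁺] = 27.5.
At 25 °C, E = E° − (0.0592/n) log Q = 0.13 − (0.0592/2)(1.439) = 0.130 − 0.043 = 0.087 V.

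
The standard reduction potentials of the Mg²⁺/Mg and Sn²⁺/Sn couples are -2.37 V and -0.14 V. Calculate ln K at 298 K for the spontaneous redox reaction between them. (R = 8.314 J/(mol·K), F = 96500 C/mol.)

E°_cell = -0.14 − (-2.37) = 2.23 V, with n = 2 electrons transferred.
At equilibrium E = 0, so the Nernst equation gives ln K = nFE°/RT = (2)(96500)(2.23)/((8.314)(298)) = 173.71.

ln K = 173.7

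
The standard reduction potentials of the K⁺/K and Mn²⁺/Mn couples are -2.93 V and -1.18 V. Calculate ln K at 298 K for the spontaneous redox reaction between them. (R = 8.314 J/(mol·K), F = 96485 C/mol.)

E°_cell = -1.18 − (-2.93) = 1.75 V, with n = 2 electrons transferred.
At equilibrium E = 0, so the Nernst equation gives ln K = nFE°/RT = (2)(96485)(1.75)/((8.314)(298)) = 136.30.

ln K = 136.3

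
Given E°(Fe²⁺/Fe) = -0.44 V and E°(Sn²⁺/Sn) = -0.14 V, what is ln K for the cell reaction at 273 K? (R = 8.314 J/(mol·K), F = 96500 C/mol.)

E°_cell = -0.14 − (-0.44) = 0.30 V, with n = 2 electrons transferred.
At equilibrium E = 0, so the Nernst equation gives ln K = nFE°/RT = (2)(96500)(0.30)/((8.314)(273)) = 25.51.

ln K = 25.5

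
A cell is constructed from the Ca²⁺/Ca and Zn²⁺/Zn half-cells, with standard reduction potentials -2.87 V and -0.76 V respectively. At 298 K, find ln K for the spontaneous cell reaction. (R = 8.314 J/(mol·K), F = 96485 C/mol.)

ln K = 164.3

E°_cell = -0.76 − (-2.87) = 2.11 V, with n = 2 electrons transferred.
At equilibrium E = 0, so the Nernst equation gives ln K = nFE°/RT = (2)(96485)(2.11)/((8.314)(298)) = 164.34.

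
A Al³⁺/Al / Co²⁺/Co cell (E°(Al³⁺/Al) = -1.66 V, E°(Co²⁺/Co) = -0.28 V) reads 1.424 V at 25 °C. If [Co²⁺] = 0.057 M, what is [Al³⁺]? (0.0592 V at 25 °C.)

8 × 10^-5 M

From the Nernst equation, log Q = n(E° − E)/0.0592 = 6(1.38 − 1.424)/0.0592 = -4.459, so Q = 3.47 × 10^-5.
With Q = [Al³⁺]^2/[Co²⁺]^3 and the known concentrations, [Al³⁺]^2 in the numerator gives [Al³⁺] = 8 × 10^-5 M.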